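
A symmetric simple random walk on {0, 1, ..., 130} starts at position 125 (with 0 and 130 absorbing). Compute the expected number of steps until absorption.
E[τ | X_0 = 125] = 625

Let v_k = E[τ | X_0 = k]. Boundary: v_0 = v_130 = 0. Recurrence: v_k = 1 + (v_{k-1} + v_{k+1})/2 for 1 ≤ k ≤ 129. The particular solution to v_k − (v_{k-1} + v_{k+1})/2 = 1 is v_k = −k^2. Adding homogeneous solution A + B k and matching boundaries gives v_k = k (130 − k). Substituting k = 125: v_125 = 125 · 5 = 625.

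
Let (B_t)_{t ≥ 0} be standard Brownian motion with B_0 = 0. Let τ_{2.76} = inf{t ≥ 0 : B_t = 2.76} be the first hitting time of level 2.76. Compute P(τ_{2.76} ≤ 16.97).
P(τ_{2.76} ≤ 16.97) = 2(1 − Φ(2.76/√16.97)) = 2(1 − Φ(0.6700)) ≈ 0.5029

By the reflection principle for standard BM, P(τ_b ≤ t) = 2 · P(B_t ≥ b). Since B_t ~ N(0, t), P(B_t ≥ 2.76) = 1 − Φ(2.76/√t) = 1 − Φ(2.76/√16.97) = 1 − Φ(0.6700) ≈ 0.25143. Doubling: P(τ_{2.76} ≤ 16.97) ≈ 2 · 0.25143 = 0.50286 ≈ 0.5029.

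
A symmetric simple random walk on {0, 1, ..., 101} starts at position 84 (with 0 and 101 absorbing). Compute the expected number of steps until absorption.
E[τ | X_0 = 84] = 1428

Let v_k = E[τ | X_0 = k]. Boundary: v_0 = v_101 = 0. Recurrence: v_k = 1 + (v_{k-1} + v_{k+1})/2 for 1 ≤ k ≤ 100. The particular solution to v_k − (v_{k-1} + v_{k+1})/2 = 1 is v_k = −k^2. Adding homogeneous solution A + B k and matching boundaries gives v_k = k (101 − k). Substituting k = 84: v_84 = 84 · 17 = 1428.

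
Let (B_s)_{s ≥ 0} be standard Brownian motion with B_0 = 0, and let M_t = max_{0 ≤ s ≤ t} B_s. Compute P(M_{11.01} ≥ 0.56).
P(M_{11.01} ≥ 0.56) = 2·P(B_{11.01} ≥ 0.56) = 2(1 − Φ(0.56/√11.01)) ≈ 0.8660

By the reflection principle for Brownian motion, P(M_t ≥ a) = 2 · P(B_t ≥ a) for a ≥ 0. Since B_t ~ N(0, t), P(B_t ≥ 0.56) = 1 − Φ(0.56/√t) = 1 − Φ(0.56/√11.01) = 1 − Φ(0.1688). So
  P(M_{11.01} ≥ 0.56) = 2(1 − Φ(0.1688)) ≈ 0.8660.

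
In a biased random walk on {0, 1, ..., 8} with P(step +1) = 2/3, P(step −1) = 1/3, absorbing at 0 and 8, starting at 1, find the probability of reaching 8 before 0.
P(hit 8 before 0) = (1 − (1/2)^1) / (1 − (1/2)^8) = 128/255

Let u_k denote P(reach 8 before 0 | start at k). Boundary: u_0 = 0, u_8 = 1. Recurrence: u_k = 2/3·u_{k+1} + 1/3·u_{k-1} for 1 ≤ k ≤ 7. Try u_k = A + B·r^k with r = q/p = (1/3)/(2/3) = 1/2. Substitution satisfies the recurrence; boundary conditions give:
  u_k = (1 − r^k) / (1 − r^N) = (1 − (1/2)^1) / (1 − (1/2)^8) = 128/255.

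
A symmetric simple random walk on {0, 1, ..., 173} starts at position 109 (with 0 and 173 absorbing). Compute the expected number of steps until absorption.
E[τ | X_0 = 109] = 6976

Let v_k = E[τ | X_0 = k]. Boundary: v_0 = v_173 = 0. Recurrence: v_k = 1 + (v_{k-1} + v_{k+1})/2 for 1 ≤ k ≤ 172. The particular solution to v_k − (v_{k-1} + v_{k+1})/2 = 1 is v_k = −k^2. Adding homogeneous solution A + B k and matching boundaries gives v_k = k (173 − k). Substituting k = 109: v_109 = 109 · 64 = 6976.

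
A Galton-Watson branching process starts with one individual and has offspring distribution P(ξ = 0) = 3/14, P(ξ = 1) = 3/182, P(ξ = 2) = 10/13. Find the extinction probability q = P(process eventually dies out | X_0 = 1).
q = 39/140

The pgf is f(s) = 3/14 + 3/182·s + 10/13·s². The extinction probability q is the smallest fixed point of f in [0, 1]. Setting s = f(s):
  10/13·s² + (3/182 − 1)·s + 3/14 = 0
  10/13·s² − (3/14 + 10/13)·s + 3/14 = 0
which factors as (s − 1)·(10/13·s − 3/14) = 0, giving roots s = 1 and s = (3/14)/(10/13) = 39/140.
Mean offspring μ = 3/182 + 2·10/13 = 283/182 > 1 (supercritical), so q < 1. The extinction probability is the smaller root: q = (3/14)/(10/13) = 39/140.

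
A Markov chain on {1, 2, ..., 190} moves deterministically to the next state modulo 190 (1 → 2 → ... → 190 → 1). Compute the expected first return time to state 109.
E[T_109 | X_0 = 109] = 190

The chain cycles deterministically, so starting at state 109 it returns in exactly 190 steps. Equivalently, the stationary distribution is uniform π_j = 1/190 for every state j, so by Kac's formula E[T_109] = 1/π_109 = 190.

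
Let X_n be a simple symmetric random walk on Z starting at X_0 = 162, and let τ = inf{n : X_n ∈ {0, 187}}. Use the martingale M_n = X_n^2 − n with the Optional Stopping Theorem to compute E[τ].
E[τ] = 4050

M_n = X_n^2 − n is a martingale (since E[X_{n+1}^2 | F_n] = X_n^2 + 1). By OST (τ has finite mean in a bounded region), E[M_τ] = E[M_0] = X_0^2 − 0 = 162^2 = 26244. Also E[M_τ] = E[X_τ^2] − E[τ]. The walk exits at 0 or 187, with P(hit 187 first) = 162/187, so E[X_τ^2] = 187^2 · 162/187 + 0 = 30294. Thus E[τ] = E[X_τ^2] − E[M_τ] = 30294 − 26244 = 4050 = 162(187 − 162) = 4050.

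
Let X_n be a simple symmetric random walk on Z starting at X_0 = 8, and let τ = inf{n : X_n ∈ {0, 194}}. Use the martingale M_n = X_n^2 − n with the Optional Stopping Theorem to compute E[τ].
E[τ] = 1488

M_n = X_n^2 − n is a martingale (since E[X_{n+1}^2 | F_n] = X_n^2 + 1). By OST (τ has finite mean in a bounded region), E[M_τ] = E[M_0] = X_0^2 − 0 = 8^2 = 64. Also E[M_τ] = E[X_τ^2] − E[τ]. The walk exits at 0 or 194, with P(hit 194 first) = 8/194, so E[X_τ^2] = 194^2 · 8/194 + 0 = 1552. Thus E[τ] = E[X_τ^2] − E[M_τ] = 1552 − 64 = 1488 = 8(194 − 8) = 1488.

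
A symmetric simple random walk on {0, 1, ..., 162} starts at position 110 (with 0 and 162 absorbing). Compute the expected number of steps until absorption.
E[τ | X_0 = 110] = 5720

Let v_k = E[τ | X_0 = k]. Boundary: v_0 = v_162 = 0. Recurrence: v_k = 1 + (v_{k-1} + v_{k+1})/2 for 1 ≤ k ≤ 161. The particular solution to v_k − (v_{k-1} + v_{k+1})/2 = 1 is v_k = −k^2. Adding homogeneous solution A + B k and matching boundaries gives v_k = k (162 − k). Substituting k = 110: v_110 = 110 · 52 = 5720.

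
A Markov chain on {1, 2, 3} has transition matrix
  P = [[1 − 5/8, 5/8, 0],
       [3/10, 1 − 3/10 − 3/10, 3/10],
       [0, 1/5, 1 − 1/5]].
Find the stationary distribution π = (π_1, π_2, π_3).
π = (24/149, 50/149, 75/149)

This is a birth-death chain on three states, which satisfies detailed balance: π_1 · P_{12} = π_2 · P_{21} and π_2 · P_{23} = π_3 · P_{32}.
From π_1 · 5/8 = π_2 · 3/10: π_2/π_1 = (5/8)/(3/10) = 25/12.
From π_2 · 3/10 = π_3 · 1/5: π_3/π_2 = (3/10)/(1/5) = 3/2.
Take π_1 proportional to 1; then unnormalized π = (1, 25/12, 25/8). Normalize by dividing by the sum 149/24:
  π = (24/149, 50/149, 75/149).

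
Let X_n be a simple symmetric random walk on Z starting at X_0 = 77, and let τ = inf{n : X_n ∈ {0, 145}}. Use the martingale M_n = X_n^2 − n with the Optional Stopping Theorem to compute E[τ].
E[τ] = 5236

M_n = X_n^2 − n is a martingale (since E[X_{n+1}^2 | F_n] = X_n^2 + 1). By OST (τ has finite mean in a bounded region), E[M_τ] = E[M_0] = X_0^2 − 0 = 77^2 = 5929. Also E[M_τ] = E[X_τ^2] − E[τ]. The walk exits at 0 or 145, with P(hit 145 first) = 77/145, so E[X_τ^2] = 145^2 · 77/145 + 0 = 11165. Thus E[τ] = E[X_τ^2] − E[M_τ] = 11165 − 5929 = 5236 = 77(145 − 77) = 5236.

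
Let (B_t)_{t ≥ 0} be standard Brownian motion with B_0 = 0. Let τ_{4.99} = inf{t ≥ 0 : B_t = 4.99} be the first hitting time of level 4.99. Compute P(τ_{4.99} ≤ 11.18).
P(τ_{4.99} ≤ 11.18) = 2(1 − Φ(4.99/√11.18)) = 2(1 − Φ(1.4924)) ≈ 0.1356

By the reflection principle for standard BM, P(τ_b ≤ t) = 2 · P(B_t ≥ b). Since B_t ~ N(0, t), P(B_t ≥ 4.99) = 1 − Φ(4.99/√t) = 1 − Φ(4.99/√11.18) = 1 − Φ(1.4924) ≈ 0.06780. Doubling: P(τ_{4.99} ≤ 11.18) ≈ 2 · 0.06780 = 0.13560 ≈ 0.1356.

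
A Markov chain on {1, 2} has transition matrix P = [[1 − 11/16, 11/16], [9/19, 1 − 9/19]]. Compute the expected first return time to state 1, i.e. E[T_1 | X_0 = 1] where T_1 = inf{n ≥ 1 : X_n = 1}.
E[T_1 | X_0 = 1] = 1/π_1 = 353/144

For an irreducible recurrent Markov chain with stationary distribution π, E[T_i | X_0 = i] = 1/π_i (Kac's formula). Here π_1 = (9/19)/(11/16 + 9/19) = (9/19)/(353/304) = 144/353, so E[T_1 | X_0 = 1] = 1/π_1 = (11/16 + 9/19)/(9/19) = (353/304)/(9/19) = 353/144.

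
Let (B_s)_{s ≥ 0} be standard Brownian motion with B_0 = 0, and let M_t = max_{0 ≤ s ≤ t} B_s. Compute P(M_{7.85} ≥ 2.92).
P(M_{7.85} ≥ 2.92) = 2·P(B_{7.85} ≥ 2.92) = 2(1 − Φ(2.92/√7.85)) ≈ 0.2973

By the reflection principle for Brownian motion, P(M_t ≥ a) = 2 · P(B_t ≥ a) for a ≥ 0. Since B_t ~ N(0, t), P(B_t ≥ 2.92) = 1 − Φ(2.92/√t) = 1 − Φ(2.92/√7.85) = 1 − Φ(1.0422). So
  P(M_{7.85} ≥ 2.92) = 2(1 − Φ(1.0422)) ≈ 0.2973.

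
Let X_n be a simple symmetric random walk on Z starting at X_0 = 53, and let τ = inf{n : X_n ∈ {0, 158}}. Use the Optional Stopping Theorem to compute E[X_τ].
E[X_τ] = 53

X_n is a martingale and τ is a bounded-mean stopping time (indeed τ is finite a.s. with bounded expectation since the walk is in a bounded region). By the OST, E[X_τ] = E[X_0] = 53. Equivalently: E[X_τ] = 158 · P(hit 158 first) + 0 · P(hit 0 first) = 158 · (53/158) = 53.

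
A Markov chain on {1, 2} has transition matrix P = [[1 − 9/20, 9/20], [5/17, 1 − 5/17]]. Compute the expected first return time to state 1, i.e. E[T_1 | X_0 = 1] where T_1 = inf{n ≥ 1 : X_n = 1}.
E[T_1 | X_0 = 1] = 1/π_1 = 253/100

For an irreducible recurrent Markov chain with stationary distribution π, E[T_i | X_0 = i] = 1/π_i (Kac's formula). Here π_1 = (5/17)/(9/20 + 5/17) = (5/17)/(253/340) = 100/253, so E[T_1 | X_0 = 1] = 1/π_1 = (9/20 + 5/17)/(5/17) = (253/340)/(5/17) = 253/100.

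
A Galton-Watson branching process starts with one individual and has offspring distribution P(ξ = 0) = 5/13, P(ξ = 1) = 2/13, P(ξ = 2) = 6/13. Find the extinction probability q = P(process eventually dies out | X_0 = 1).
q = 5/6

The pgf is f(s) = 5/13 + 2/13·s + 6/13·s². The extinction probability q is the smallest fixed point of f in [0, 1]. Setting s = f(s):
  6/13·s² + (2/13 − 1)·s + 5/13 = 0
  6/13·s² − (5/13 + 6/13)·s + 5/13 = 0
which factors as (s − 1)·(6/13·s − 5/13) = 0, giving roots s = 1 and s = (5/13)/(6/13) = 5/6.
Mean offspring μ = 2/13 + 2·6/13 = 14/13 > 1 (supercritical), so q < 1. The extinction probability is the smaller root: q = (5/13)/(6/13) = 5/6.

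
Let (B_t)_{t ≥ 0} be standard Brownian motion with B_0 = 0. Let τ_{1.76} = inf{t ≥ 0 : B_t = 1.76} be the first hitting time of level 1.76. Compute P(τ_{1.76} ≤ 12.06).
P(τ_{1.76} ≤ 12.06) = 2(1 − Φ(1.76/√12.06)) = 2(1 − Φ(0.5068)) ≈ 0.6123

By the reflection principle for standard BM, P(τ_b ≤ t) = 2 · P(B_t ≥ b). Since B_t ~ N(0, t), P(B_t ≥ 1.76) = 1 − Φ(1.76/√t) = 1 − Φ(1.76/√12.06) = 1 − Φ(0.5068) ≈ 0.30615. Doubling: P(τ_{1.76} ≤ 12.06) ≈ 2 · 0.30615 = 0.61230 ≈ 0.6123.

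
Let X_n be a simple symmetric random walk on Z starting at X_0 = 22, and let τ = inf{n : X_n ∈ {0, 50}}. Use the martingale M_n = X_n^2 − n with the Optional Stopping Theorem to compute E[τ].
E[τ] = 616

M_n = X_n^2 − n is a martingale (since E[X_{n+1}^2 | F_n] = X_n^2 + 1). By OST (τ has finite mean in a bounded region), E[M_τ] = E[M_0] = X_0^2 − 0 = 22^2 = 484. Also E[M_τ] = E[X_τ^2] − E[τ]. The walk exits at 0 or 50, with P(hit 50 first) = 22/50, so E[X_τ^2] = 50^2 · 22/50 + 0 = 1100. Thus E[τ] = E[X_τ^2] − E[M_τ] = 1100 − 484 = 616 = 22(50 − 22) = 616.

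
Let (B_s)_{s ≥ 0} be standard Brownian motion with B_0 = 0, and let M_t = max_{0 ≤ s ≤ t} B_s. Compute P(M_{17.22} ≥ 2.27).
P(M_{17.22} ≥ 2.27) = 2·P(B_{17.22} ≥ 2.27) = 2(1 − Φ(2.27/√17.22)) ≈ 0.5844

By the reflection principle for Brownian motion, P(M_t ≥ a) = 2 · P(B_t ≥ a) for a ≥ 0. Since B_t ~ N(0, t), P(B_t ≥ 2.27) = 1 − Φ(2.27/√t) = 1 − Φ(2.27/√17.22) = 1 − Φ(0.5470). So
  P(M_{17.22} ≥ 2.27) = 2(1 − Φ(0.5470)) ≈ 0.5844.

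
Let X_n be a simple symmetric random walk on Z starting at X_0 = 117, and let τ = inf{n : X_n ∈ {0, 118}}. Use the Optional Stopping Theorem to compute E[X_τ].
E[X_τ] = 117

X_n is a martingale and τ is a bounded-mean stopping time (indeed τ is finite a.s. with bounded expectation since the walk is in a bounded region). By the OST, E[X_τ] = E[X_0] = 117. Equivalently: E[X_τ] = 118 · P(hit 118 first) + 0 · P(hit 0 first) = 118 · (117/118) = 117.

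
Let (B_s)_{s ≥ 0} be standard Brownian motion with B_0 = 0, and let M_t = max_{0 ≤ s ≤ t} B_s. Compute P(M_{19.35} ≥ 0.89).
P(M_{19.35} ≥ 0.89) = 2·P(B_{19.35} ≥ 0.89) = 2(1 − Φ(0.89/√19.35)) ≈ 0.8397

By the reflection principle for Brownian motion, P(M_t ≥ a) = 2 · P(B_t ≥ a) for a ≥ 0. Since B_t ~ N(0, t), P(B_t ≥ 0.89) = 1 − Φ(0.89/√t) = 1 − Φ(0.89/√19.35) = 1 − Φ(0.2023). So
  P(M_{19.35} ≥ 0.89) = 2(1 − Φ(0.2023)) ≈ 0.8397.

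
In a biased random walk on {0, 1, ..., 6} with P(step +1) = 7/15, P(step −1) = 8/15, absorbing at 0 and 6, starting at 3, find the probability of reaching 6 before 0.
P(hit 6 before 0) = (1 − (8/7)^3) / (1 − (8/7)^6) = 343/855

Let u_k denote P(reach 6 before 0 | start at k). Boundary: u_0 = 0, u_6 = 1. Recurrence: u_k = 7/15·u_{k+1} + 8/15·u_{k-1} for 1 ≤ k ≤ 5. Try u_k = A + B·r^k with r = q/p = (8/15)/(7/15) = 8/7. Substitution satisfies the recurrence; boundary conditions give:
  u_k = (1 − r^k) / (1 − r^N) = (1 − (8/7)^3) / (1 − (8/7)^6) = 343/855.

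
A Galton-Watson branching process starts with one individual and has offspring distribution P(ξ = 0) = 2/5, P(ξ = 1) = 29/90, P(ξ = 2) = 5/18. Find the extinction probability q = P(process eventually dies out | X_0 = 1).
q = 1

Mean offspring μ = 0·2/5 + 1·29/90 + 2·5/18 = 79/90 ≤ 1. For μ ≤ 1 with offspring not concentrated at 1, the Galton-Watson process goes extinct almost surely, so q = 1.
(Algebraic check: The pgf is f(s) = 2/5 + 29/90·s + 5/18·s². The extinction probability q is the smallest fixed point of f in [0, 1]. Setting s = f(s):
  5/18·s² + (29/90 − 1)·s + 2/5 = 0
  5/18·s² − (2/5 + 5/18)·s + 2/5 = 0
which factors as (s − 1)·(5/18·s − 2/5) = 0, giving roots s = 1 and s = (2/5)/(5/18) = 36/25. Since 36/25 ≥ 1, the smallest root in [0, 1] is s = 1.)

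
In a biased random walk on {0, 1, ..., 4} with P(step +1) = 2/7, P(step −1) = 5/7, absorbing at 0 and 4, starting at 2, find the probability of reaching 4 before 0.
P(hit 4 before 0) = (1 − (5/2)^2) / (1 − (5/2)^4) = 4/29

Let u_k denote P(reach 4 before 0 | start at k). Boundary: u_0 = 0, u_4 = 1. Recurrence: u_k = 2/7·u_{k+1} + 5/7·u_{k-1} for 1 ≤ k ≤ 3. Try u_k = A + B·r^k with r = q/p = (5/7)/(2/7) = 5/2. Substitution satisfies the recurrence; boundary conditions give:
  u_k = (1 − r^k) / (1 − r^N) = (1 − (5/2)^2) / (1 − (5/2)^4) = 4/29.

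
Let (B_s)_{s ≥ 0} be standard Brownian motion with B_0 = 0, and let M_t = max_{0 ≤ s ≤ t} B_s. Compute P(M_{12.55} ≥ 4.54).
P(M_{12.55} ≥ 4.54) = 2·P(B_{12.55} ≥ 4.54) = 2(1 − Φ(4.54/√12.55)) ≈ 0.2000

By the reflection principle for Brownian motion, P(M_t ≥ a) = 2 · P(B_t ≥ a) for a ≥ 0. Since B_t ~ N(0, t), P(B_t ≥ 4.54) = 1 − Φ(4.54/√t) = 1 − Φ(4.54/√12.55) = 1 − Φ(1.2815). So
  P(M_{12.55} ≥ 4.54) = 2(1 − Φ(1.2815)) ≈ 0.2000.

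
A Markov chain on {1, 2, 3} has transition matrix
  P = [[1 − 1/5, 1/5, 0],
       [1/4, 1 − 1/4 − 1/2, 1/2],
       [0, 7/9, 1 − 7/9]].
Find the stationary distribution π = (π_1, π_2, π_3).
π = (35/81, 28/81, 2/9)

This is a birth-death chain on three states, which satisfies detailed balance: π_1 · P_{12} = π_2 · P_{21} and π_2 · P_{23} = π_3 · P_{32}.
From π_1 · 1/5 = π_2 · 1/4: π_2/π_1 = (1/5)/(1/4) = 4/5.
From π_2 · 1/2 = π_3 · 7/9: π_3/π_2 = (1/2)/(7/9) = 9/14.
Take π_1 proportional to 1; then unnormalized π = (1, 4/5, 18/35). Normalize by dividing by the sum 81/35:
  π = (35/81, 28/81, 2/9).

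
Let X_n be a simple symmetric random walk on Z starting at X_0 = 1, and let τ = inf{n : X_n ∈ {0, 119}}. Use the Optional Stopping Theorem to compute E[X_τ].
E[X_τ] = 1

X_n is a martingale and τ is a bounded-mean stopping time (indeed τ is finite a.s. with bounded expectation since the walk is in a bounded region). By the OST, E[X_τ] = E[X_0] = 1. Equivalently: E[X_τ] = 119 · P(hit 119 first) + 0 · P(hit 0 first) = 119 · (1/119) = 1.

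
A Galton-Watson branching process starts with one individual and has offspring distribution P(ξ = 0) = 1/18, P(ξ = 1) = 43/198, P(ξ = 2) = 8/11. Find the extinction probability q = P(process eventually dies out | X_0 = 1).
q = 11/144

The pgf is f(s) = 1/18 + 43/198·s + 8/11·s². The extinction probability q is the smallest fixed point of f in [0, 1]. Setting s = f(s):
  8/11·s² + (43/198 − 1)·s + 1/18 = 0
  8/11·s² − (1/18 + 8/11)·s + 1/18 = 0
which factors as (s − 1)·(8/11·s − 1/18) = 0, giving roots s = 1 and s = (1/18)/(8/11) = 11/144.
Mean offspring μ = 43/198 + 2·8/11 = 331/198 > 1 (supercritical), so q < 1. The extinction probability is the smaller root: q = (1/18)/(8/11) = 11/144.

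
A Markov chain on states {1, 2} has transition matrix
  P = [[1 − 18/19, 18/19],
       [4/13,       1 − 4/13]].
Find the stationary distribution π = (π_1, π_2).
π_1 = 38/155, π_2 = 117/155

Solve πP = π with π_1 + π_2 = 1. From πP = π: π_1 · (1 − 18/19) + π_2 · 4/13 = π_1 ⇒ π_2 · 4/13 = π_1 · 18/19 ⇒ π_2/π_1 = (18/19)/(4/13) = 117/38. Together with π_1 + π_2 = 1:
  π_1 = (4/13)/(18/19 + 4/13) = (4/13)/(310/247) = 38/155,
  π_2 = (18/19)/(18/19 + 4/13) = (18/19)/(310/247) = 117/155.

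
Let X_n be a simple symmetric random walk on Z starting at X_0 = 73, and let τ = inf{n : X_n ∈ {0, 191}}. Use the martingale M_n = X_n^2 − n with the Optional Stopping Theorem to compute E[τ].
E[τ] = 8614

M_n = X_n^2 − n is a martingale (since E[X_{n+1}^2 | F_n] = X_n^2 + 1). By OST (τ has finite mean in a bounded region), E[M_τ] = E[M_0] = X_0^2 − 0 = 73^2 = 5329. Also E[M_τ] = E[X_τ^2] − E[τ]. The walk exits at 0 or 191, with P(hit 191 first) = 73/191, so E[X_τ^2] = 191^2 · 73/191 + 0 = 13943. Thus E[τ] = E[X_τ^2] − E[M_τ] = 13943 − 5329 = 8614 = 73(191 − 73) = 8614.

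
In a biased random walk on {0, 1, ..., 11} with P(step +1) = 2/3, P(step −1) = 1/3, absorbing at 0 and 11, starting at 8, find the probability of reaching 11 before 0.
P(hit 11 before 0) = (1 − (1/2)^8) / (1 − (1/2)^11) = 2040/2047

Let u_k denote P(reach 11 before 0 | start at k). Boundary: u_0 = 0, u_11 = 1. Recurrence: u_k = 2/3·u_{k+1} + 1/3·u_{k-1} for 1 ≤ k ≤ 10. Try u_k = A + B·r^k with r = q/p = (1/3)/(2/3) = 1/2. Substitution satisfies the recurrence; boundary conditions give:
  u_k = (1 − r^k) / (1 − r^N) = (1 − (1/2)^8) / (1 − (1/2)^11) = 2040/2047.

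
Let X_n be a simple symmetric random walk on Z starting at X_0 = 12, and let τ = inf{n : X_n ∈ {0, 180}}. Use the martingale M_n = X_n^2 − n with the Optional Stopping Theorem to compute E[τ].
E[τ] = 2016

M_n = X_n^2 − n is a martingale (since E[X_{n+1}^2 | F_n] = X_n^2 + 1). By OST (τ has finite mean in a bounded region), E[M_τ] = E[M_0] = X_0^2 − 0 = 12^2 = 144. Also E[M_τ] = E[X_τ^2] − E[τ]. The walk exits at 0 or 180, with P(hit 180 first) = 12/180, so E[X_τ^2] = 180^2 · 12/180 + 0 = 2160. Thus E[τ] = E[X_τ^2] − E[M_τ] = 2160 − 144 = 2016 = 12(180 − 12) = 2016.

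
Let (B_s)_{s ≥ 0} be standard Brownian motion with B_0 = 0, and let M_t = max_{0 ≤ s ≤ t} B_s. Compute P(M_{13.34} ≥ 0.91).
P(M_{13.34} ≥ 0.91) = 2·P(B_{13.34} ≥ 0.91) = 2(1 − Φ(0.91/√13.34)) ≈ 0.8032

By the reflection principle for Brownian motion, P(M_t ≥ a) = 2 · P(B_t ≥ a) for a ≥ 0. Since B_t ~ N(0, t), P(B_t ≥ 0.91) = 1 − Φ(0.91/√t) = 1 − Φ(0.91/√13.34) = 1 − Φ(0.2492). So
  P(M_{13.34} ≥ 0.91) = 2(1 − Φ(0.2492)) ≈ 0.8032.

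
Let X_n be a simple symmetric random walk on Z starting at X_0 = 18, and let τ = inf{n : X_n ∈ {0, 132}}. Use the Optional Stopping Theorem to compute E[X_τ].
E[X_τ] = 18

X_n is a martingale and τ is a bounded-mean stopping time (indeed τ is finite a.s. with bounded expectation since the walk is in a bounded region). By the OST, E[X_τ] = E[X_0] = 18. Equivalently: E[X_τ] = 132 · P(hit 132 first) + 0 · P(hit 0 first) = 132 · (18/132) = 18.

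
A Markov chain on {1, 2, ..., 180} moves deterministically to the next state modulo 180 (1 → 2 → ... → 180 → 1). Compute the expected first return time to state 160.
E[T_160 | X_0 = 160] = 180

The chain cycles deterministically, so starting at state 160 it returns in exactly 180 steps. Equivalently, the stationary distribution is uniform π_j = 1/180 for every state j, so by Kac's formula E[T_160] = 1/π_160 = 180.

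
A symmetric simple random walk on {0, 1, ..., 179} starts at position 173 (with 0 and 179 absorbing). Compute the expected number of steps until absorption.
E[τ | X_0 = 173] = 1038

Let v_k = E[τ | X_0 = k]. Boundary: v_0 = v_179 = 0. Recurrence: v_k = 1 + (v_{k-1} + v_{k+1})/2 for 1 ≤ k ≤ 178. The particular solution to v_k − (v_{k-1} + v_{k+1})/2 = 1 is v_k = −k^2. Adding homogeneous solution A + B k and matching boundaries gives v_k = k (179 − k). Substituting k = 173: v_173 = 173 · 6 = 1038.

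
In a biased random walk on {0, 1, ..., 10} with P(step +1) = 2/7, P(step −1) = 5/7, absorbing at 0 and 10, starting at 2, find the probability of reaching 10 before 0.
P(hit 10 before 0) = (1 − (5/2)^2) / (1 − (5/2)^10) = 256/464981

Let u_k denote P(reach 10 before 0 | start at k). Boundary: u_0 = 0, u_10 = 1. Recurrence: u_k = 2/7·u_{k+1} + 5/7·u_{k-1} for 1 ≤ k ≤ 9. Try u_k = A + B·r^k with r = q/p = (5/7)/(2/7) = 5/2. Substitution satisfies the recurrence; boundary conditions give:
  u_k = (1 − r^k) / (1 − r^N) = (1 − (5/2)^2) / (1 − (5/2)^10) = 256/464981.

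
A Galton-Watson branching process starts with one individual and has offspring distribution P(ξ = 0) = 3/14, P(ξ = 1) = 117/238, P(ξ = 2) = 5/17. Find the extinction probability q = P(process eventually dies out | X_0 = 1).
q = 51/70

The pgf is f(s) = 3/14 + 117/238·s + 5/17·s². The extinction probability q is the smallest fixed point of f in [0, 1]. Setting s = f(s):
  5/17·s² + (117/238 − 1)·s + 3/14 = 0
  5/17·s² − (3/14 + 5/17)·s + 3/14 = 0
which factors as (s − 1)·(5/17·s − 3/14) = 0, giving roots s = 1 and s = (3/14)/(5/17) = 51/70.
Mean offspring μ = 117/238 + 2·5/17 = 257/238 > 1 (supercritical), so q < 1. The extinction probability is the smaller root: q = (3/14)/(5/17) = 51/70.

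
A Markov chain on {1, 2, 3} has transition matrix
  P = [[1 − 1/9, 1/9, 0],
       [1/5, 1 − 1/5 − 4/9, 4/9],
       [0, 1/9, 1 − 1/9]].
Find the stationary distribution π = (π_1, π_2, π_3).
π = (9/34, 5/34, 10/17)

This is a birth-death chain on three states, which satisfies detailed balance: π_1 · P_{12} = π_2 · P_{21} and π_2 · P_{23} = π_3 · P_{32}.
From π_1 · 1/9 = π_2 · 1/5: π_2/π_1 = (1/9)/(1/5) = 5/9.
From π_2 · 4/9 = π_3 · 1/9: π_3/π_2 = (4/9)/(1/9) = 4.
Take π_1 proportional to 1; then unnormalized π = (1, 5/9, 20/9). Normalize by dividing by the sum 34/9:
  π = (9/34, 5/34, 10/17).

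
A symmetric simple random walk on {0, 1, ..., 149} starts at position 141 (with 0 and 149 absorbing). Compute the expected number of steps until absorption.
E[τ | X_0 = 141] = 1128

Let v_k = E[τ | X_0 = k]. Boundary: v_0 = v_149 = 0. Recurrence: v_k = 1 + (v_{k-1} + v_{k+1})/2 for 1 ≤ k ≤ 148. The particular solution to v_k − (v_{k-1} + v_{k+1})/2 = 1 is v_k = −k^2. Adding homogeneous solution A + B k and matching boundaries gives v_k = k (149 − k). Substituting k = 141: v_141 = 141 · 8 = 1128.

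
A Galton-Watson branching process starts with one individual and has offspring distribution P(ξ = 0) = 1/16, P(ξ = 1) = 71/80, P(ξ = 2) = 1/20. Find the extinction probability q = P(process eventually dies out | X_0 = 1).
q = 1

Mean offspring μ = 0·1/16 + 1·71/80 + 2·1/20 = 79/80 ≤ 1. For μ ≤ 1 with offspring not concentrated at 1, the Galton-Watson process goes extinct almost surely, so q = 1.
(Algebraic check: The pgf is f(s) = 1/16 + 71/80·s + 1/20·s². The extinction probability q is the smallest fixed point of f in [0, 1]. Setting s = f(s):
  1/20·s² + (71/80 − 1)·s + 1/16 = 0
  1/20·s² − (1/16 + 1/20)·s + 1/16 = 0
which factors as (s − 1)·(1/20·s − 1/16) = 0, giving roots s = 1 and s = (1/16)/(1/20) = 5/4. Since 5/4 ≥ 1, the smallest root in [0, 1] is s = 1.)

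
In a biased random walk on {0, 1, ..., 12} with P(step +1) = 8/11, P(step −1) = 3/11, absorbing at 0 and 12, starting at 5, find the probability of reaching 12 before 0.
P(hit 12 before 0) = (1 − (3/8)^5) / (1 − (3/8)^12) = 13641973760/13743789059

Let u_k denote P(reach 12 before 0 | start at k). Boundary: u_0 = 0, u_12 = 1. Recurrence: u_k = 8/11·u_{k+1} + 3/11·u_{k-1} for 1 ≤ k ≤ 11. Try u_k = A + B·r^k with r = q/p = (3/11)/(8/11) = 3/8. Substitution satisfies the recurrence; boundary conditions give:
  u_k = (1 − r^k) / (1 − r^N) = (1 − (3/8)^5) / (1 − (3/8)^12) = 13641973760/13743789059.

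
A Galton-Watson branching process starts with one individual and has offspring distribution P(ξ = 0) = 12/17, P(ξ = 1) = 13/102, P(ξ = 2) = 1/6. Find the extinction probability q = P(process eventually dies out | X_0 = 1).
q = 1

Mean offspring μ = 0·12/17 + 1·13/102 + 2·1/6 = 47/102 ≤ 1. For μ ≤ 1 with offspring not concentrated at 1, the Galton-Watson process goes extinct almost surely, so q = 1.
(Algebraic check: The pgf is f(s) = 12/17 + 13/102·s + 1/6·s². The extinction probability q is the smallest fixed point of f in [0, 1]. Setting s = f(s):
  1/6·s² + (13/102 − 1)·s + 12/17 = 0
  1/6·s² − (12/17 + 1/6)·s + 12/17 = 0
which factors as (s − 1)·(1/6·s − 12/17) = 0, giving roots s = 1 and s = (12/17)/(1/6) = 72/17. Since 72/17 ≥ 1, the smallest root in [0, 1] is s = 1.)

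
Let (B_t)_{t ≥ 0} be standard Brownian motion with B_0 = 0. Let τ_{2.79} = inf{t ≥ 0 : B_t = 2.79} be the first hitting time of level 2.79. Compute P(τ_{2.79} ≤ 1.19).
P(τ_{2.79} ≤ 1.19) = 2(1 − Φ(2.79/√1.19)) = 2(1 − Φ(2.5576)) ≈ 0.0105

By the reflection principle for standard BM, P(τ_b ≤ t) = 2 · P(B_t ≥ b). Since B_t ~ N(0, t), P(B_t ≥ 2.79) = 1 − Φ(2.79/√t) = 1 − Φ(2.79/√1.19) = 1 − Φ(2.5576) ≈ 0.00527. Doubling: P(τ_{2.79} ≤ 1.19) ≈ 2 · 0.00527 = 0.01054 ≈ 0.0105.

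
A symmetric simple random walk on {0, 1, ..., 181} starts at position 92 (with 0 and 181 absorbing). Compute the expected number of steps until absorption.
E[τ | X_0 = 92] = 8188

Let v_k = E[τ | X_0 = k]. Boundary: v_0 = v_181 = 0. Recurrence: v_k = 1 + (v_{k-1} + v_{k+1})/2 for 1 ≤ k ≤ 180. The particular solution to v_k − (v_{k-1} + v_{k+1})/2 = 1 is v_k = −k^2. Adding homogeneous solution A + B k and matching boundaries gives v_k = k (181 − k). Substituting k = 92: v_92 = 92 · 89 = 8188.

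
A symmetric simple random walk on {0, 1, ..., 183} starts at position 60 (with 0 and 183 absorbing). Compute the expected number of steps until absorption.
E[τ | X_0 = 60] = 7380

Let v_k = E[τ | X_0 = k]. Boundary: v_0 = v_183 = 0. Recurrence: v_k = 1 + (v_{k-1} + v_{k+1})/2 for 1 ≤ k ≤ 182. The particular solution to v_k − (v_{k-1} + v_{k+1})/2 = 1 is v_k = −k^2. Adding homogeneous solution A + B k and matching boundaries gives v_k = k (183 − k). Substituting k = 60: v_60 = 60 · 123 = 7380.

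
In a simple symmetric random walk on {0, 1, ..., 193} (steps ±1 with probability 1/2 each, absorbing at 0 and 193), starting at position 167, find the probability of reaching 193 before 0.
P(hit 193 before 0) = 167/193

Let u_k = P(hit 193 before 0 | start at k). Then u_0 = 0, u_193 = 1, and u_k = u_{k-1}/2 + u_{k+1}/2 for 1 ≤ k ≤ 192. This harmonic recurrence is solved by u_k = k/193, giving u_167 = 167/193.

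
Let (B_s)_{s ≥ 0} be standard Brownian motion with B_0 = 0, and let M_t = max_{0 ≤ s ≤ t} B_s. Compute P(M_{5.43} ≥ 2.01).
P(M_{5.43} ≥ 2.01) = 2·P(B_{5.43} ≥ 2.01) = 2(1 − Φ(2.01/√5.43)) ≈ 0.3884

By the reflection principle for Brownian motion, P(M_t ≥ a) = 2 · P(B_t ≥ a) for a ≥ 0. Since B_t ~ N(0, t), P(B_t ≥ 2.01) = 1 − Φ(2.01/√t) = 1 − Φ(2.01/√5.43) = 1 − Φ(0.8626). So
  P(M_{5.43} ≥ 2.01) = 2(1 − Φ(0.8626)) ≈ 0.3884.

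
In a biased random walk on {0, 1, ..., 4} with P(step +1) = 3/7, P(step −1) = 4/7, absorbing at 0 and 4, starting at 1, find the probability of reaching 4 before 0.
P(hit 4 before 0) = (1 − (4/3)^1) / (1 − (4/3)^4) = 27/175

Let u_k denote P(reach 4 before 0 | start at k). Boundary: u_0 = 0, u_4 = 1. Recurrence: u_k = 3/7·u_{k+1} + 4/7·u_{k-1} for 1 ≤ k ≤ 3. Try u_k = A + B·r^k with r = q/p = (4/7)/(3/7) = 4/3. Substitution satisfies the recurrence; boundary conditions give:
  u_k = (1 − r^k) / (1 − r^N) = (1 − (4/3)^1) / (1 − (4/3)^4) = 27/175.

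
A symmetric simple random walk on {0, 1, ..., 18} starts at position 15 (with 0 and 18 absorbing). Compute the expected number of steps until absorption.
E[τ | X_0 = 15] = 45

Let v_k = E[τ | X_0 = k]. Boundary: v_0 = v_18 = 0. Recurrence: v_k = 1 + (v_{k-1} + v_{k+1})/2 for 1 ≤ k ≤ 17. The particular solution to v_k − (v_{k-1} + v_{k+1})/2 = 1 is v_k = −k^2. Adding homogeneous solution A + B k and matching boundaries gives v_k = k (18 − k). Substituting k = 15: v_15 = 15 · 3 = 45.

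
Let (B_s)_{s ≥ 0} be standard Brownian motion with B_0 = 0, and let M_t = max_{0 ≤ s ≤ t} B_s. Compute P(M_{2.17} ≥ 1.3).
P(M_{2.17} ≥ 1.3) = 2·P(B_{2.17} ≥ 1.3) = 2(1 − Φ(1.3/√2.17)) ≈ 0.3775

By the reflection principle for Brownian motion, P(M_t ≥ a) = 2 · P(B_t ≥ a) for a ≥ 0. Since B_t ~ N(0, t), P(B_t ≥ 1.3) = 1 − Φ(1.3/√t) = 1 − Φ(1.3/√2.17) = 1 − Φ(0.8825). So
  P(M_{2.17} ≥ 1.3) = 2(1 − Φ(0.8825)) ≈ 0.3775.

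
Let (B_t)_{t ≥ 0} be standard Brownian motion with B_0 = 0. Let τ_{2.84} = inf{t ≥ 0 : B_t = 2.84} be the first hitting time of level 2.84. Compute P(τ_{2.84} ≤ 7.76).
P(τ_{2.84} ≤ 7.76) = 2(1 − Φ(2.84/√7.76)) = 2(1 − Φ(1.0195)) ≈ 0.3080

By the reflection principle for standard BM, P(τ_b ≤ t) = 2 · P(B_t ≥ b). Since B_t ~ N(0, t), P(B_t ≥ 2.84) = 1 − Φ(2.84/√t) = 1 − Φ(2.84/√7.76) = 1 − Φ(1.0195) ≈ 0.15398. Doubling: P(τ_{2.84} ≤ 7.76) ≈ 2 · 0.15398 = 0.30796 ≈ 0.3080.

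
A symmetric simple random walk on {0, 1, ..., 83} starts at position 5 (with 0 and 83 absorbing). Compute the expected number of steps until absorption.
E[τ | X_0 = 5] = 390

Let v_k = E[τ | X_0 = k]. Boundary: v_0 = v_83 = 0. Recurrence: v_k = 1 + (v_{k-1} + v_{k+1})/2 for 1 ≤ k ≤ 82. The particular solution to v_k − (v_{k-1} + v_{k+1})/2 = 1 is v_k = −k^2. Adding homogeneous solution A + B k and matching boundaries gives v_k = k (83 − k). Substituting k = 5: v_5 = 5 · 78 = 390.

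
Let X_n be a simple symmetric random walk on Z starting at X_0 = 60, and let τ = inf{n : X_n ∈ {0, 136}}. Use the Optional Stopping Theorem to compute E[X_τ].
E[X_τ] = 60

X_n is a martingale and τ is a bounded-mean stopping time (indeed τ is finite a.s. with bounded expectation since the walk is in a bounded region). By the OST, E[X_τ] = E[X_0] = 60. Equivalently: E[X_τ] = 136 · P(hit 136 first) + 0 · P(hit 0 first) = 136 · (60/136) = 60.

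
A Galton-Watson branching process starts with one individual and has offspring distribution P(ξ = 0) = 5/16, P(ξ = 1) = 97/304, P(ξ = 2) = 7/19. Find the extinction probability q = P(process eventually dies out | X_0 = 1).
q = 95/112

The pgf is f(s) = 5/16 + 97/304·s + 7/19·s². The extinction probability q is the smallest fixed point of f in [0, 1]. Setting s = f(s):
  7/19·s² + (97/304 − 1)·s + 5/16 = 0
  7/19·s² − (5/16 + 7/19)·s + 5/16 = 0
which factors as (s − 1)·(7/19·s − 5/16) = 0, giving roots s = 1 and s = (5/16)/(7/19) = 95/112.
Mean offspring μ = 97/304 + 2·7/19 = 321/304 > 1 (supercritical), so q < 1. The extinction probability is the smaller root: q = (5/16)/(7/19) = 95/112.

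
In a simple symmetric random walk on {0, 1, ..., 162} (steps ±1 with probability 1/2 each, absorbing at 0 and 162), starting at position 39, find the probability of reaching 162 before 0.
P(hit 162 before 0) = 39/162 = 13/54

Let u_k = P(hit 162 before 0 | start at k). Then u_0 = 0, u_162 = 1, and u_k = u_{k-1}/2 + u_{k+1}/2 for 1 ≤ k ≤ 161. This harmonic recurrence is solved by u_k = k/162, giving u_39 = 39/162 = 13/54.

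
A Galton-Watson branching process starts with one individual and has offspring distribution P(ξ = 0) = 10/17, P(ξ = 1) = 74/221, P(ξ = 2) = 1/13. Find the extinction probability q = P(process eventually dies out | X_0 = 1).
q = 1

Mean offspring μ = 0·10/17 + 1·74/221 + 2·1/13 = 108/221 ≤ 1. For μ ≤ 1 with offspring not concentrated at 1, the Galton-Watson process goes extinct almost surely, so q = 1.
(Algebraic check: The pgf is f(s) = 10/17 + 74/221·s + 1/13·s². The extinction probability q is the smallest fixed point of f in [0, 1]. Setting s = f(s):
  1/13·s² + (74/221 − 1)·s + 10/17 = 0
  1/13·s² − (10/17 + 1/13)·s + 10/17 = 0
which factors as (s − 1)·(1/13·s − 10/17) = 0, giving roots s = 1 and s = (10/17)/(1/13) = 130/17. Since 130/17 ≥ 1, the smallest root in [0, 1] is s = 1.)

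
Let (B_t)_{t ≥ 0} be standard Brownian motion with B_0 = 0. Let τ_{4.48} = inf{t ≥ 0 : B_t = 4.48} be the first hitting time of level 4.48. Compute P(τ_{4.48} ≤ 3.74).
P(τ_{4.48} ≤ 3.74) = 2(1 − Φ(4.48/√3.74)) = 2(1 − Φ(2.3166)) ≈ 0.0205

By the reflection principle for standard BM, P(τ_b ≤ t) = 2 · P(B_t ≥ b). Since B_t ~ N(0, t), P(B_t ≥ 4.48) = 1 − Φ(4.48/√t) = 1 − Φ(4.48/√3.74) = 1 − Φ(2.3166) ≈ 0.01026. Doubling: P(τ_{4.48} ≤ 3.74) ≈ 2 · 0.01026 = 0.02052 ≈ 0.0205.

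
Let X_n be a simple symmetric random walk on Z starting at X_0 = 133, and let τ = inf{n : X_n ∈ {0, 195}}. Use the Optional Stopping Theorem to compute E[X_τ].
E[X_τ] = 133

X_n is a martingale and τ is a bounded-mean stopping time (indeed τ is finite a.s. with bounded expectation since the walk is in a bounded region). By the OST, E[X_τ] = E[X_0] = 133. Equivalently: E[X_τ] = 195 · P(hit 195 first) + 0 · P(hit 0 first) = 195 · (133/195) = 133.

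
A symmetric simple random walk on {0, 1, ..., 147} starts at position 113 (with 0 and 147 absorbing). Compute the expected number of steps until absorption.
E[τ | X_0 = 113] = 3842

Let v_k = E[τ | X_0 = k]. Boundary: v_0 = v_147 = 0. Recurrence: v_k = 1 + (v_{k-1} + v_{k+1})/2 for 1 ≤ k ≤ 146. The particular solution to v_k − (v_{k-1} + v_{k+1})/2 = 1 is v_k = −k^2. Adding homogeneous solution A + B k and matching boundaries gives v_k = k (147 − k). Substituting k = 113: v_113 = 113 · 34 = 3842.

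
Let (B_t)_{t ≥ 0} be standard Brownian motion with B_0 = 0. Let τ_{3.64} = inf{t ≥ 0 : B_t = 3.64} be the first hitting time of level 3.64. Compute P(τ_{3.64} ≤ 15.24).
P(τ_{3.64} ≤ 15.24) = 2(1 − Φ(3.64/√15.24)) = 2(1 − Φ(0.9324)) ≈ 0.3511

By the reflection principle for standard BM, P(τ_b ≤ t) = 2 · P(B_t ≥ b). Since B_t ~ N(0, t), P(B_t ≥ 3.64) = 1 − Φ(3.64/√t) = 1 − Φ(3.64/√15.24) = 1 − Φ(0.9324) ≈ 0.17556. Doubling: P(τ_{3.64} ≤ 15.24) ≈ 2 · 0.17556 = 0.35112 ≈ 0.3511.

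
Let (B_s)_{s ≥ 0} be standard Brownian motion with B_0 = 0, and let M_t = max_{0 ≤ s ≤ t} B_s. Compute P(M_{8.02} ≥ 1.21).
P(M_{8.02} ≥ 1.21) = 2·P(B_{8.02} ≥ 1.21) = 2(1 − Φ(1.21/√8.02)) ≈ 0.6692

By the reflection principle for Brownian motion, P(M_t ≥ a) = 2 · P(B_t ≥ a) for a ≥ 0. Since B_t ~ N(0, t), P(B_t ≥ 1.21) = 1 − Φ(1.21/√t) = 1 − Φ(1.21/√8.02) = 1 − Φ(0.4273). So
  P(M_{8.02} ≥ 1.21) = 2(1 − Φ(0.4273)) ≈ 0.6692.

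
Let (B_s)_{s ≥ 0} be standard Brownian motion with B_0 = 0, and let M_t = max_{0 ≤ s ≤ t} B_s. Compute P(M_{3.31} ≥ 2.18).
P(M_{3.31} ≥ 2.18) = 2·P(B_{3.31} ≥ 2.18) = 2(1 − Φ(2.18/√3.31)) ≈ 0.2308

By the reflection principle for Brownian motion, P(M_t ≥ a) = 2 · P(B_t ≥ a) for a ≥ 0. Since B_t ~ N(0, t), P(B_t ≥ 2.18) = 1 − Φ(2.18/√t) = 1 − Φ(2.18/√3.31) = 1 − Φ(1.1982). So
  P(M_{3.31} ≥ 2.18) = 2(1 − Φ(1.1982)) ≈ 0.2308.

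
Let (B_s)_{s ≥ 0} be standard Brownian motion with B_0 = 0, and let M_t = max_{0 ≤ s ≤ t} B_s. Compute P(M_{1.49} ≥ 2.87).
P(M_{1.49} ≥ 2.87) = 2·P(B_{1.49} ≥ 2.87) = 2(1 − Φ(2.87/√1.49)) ≈ 0.0187

By the reflection principle for Brownian motion, P(M_t ≥ a) = 2 · P(B_t ≥ a) for a ≥ 0. Since B_t ~ N(0, t), P(B_t ≥ 2.87) = 1 − Φ(2.87/√t) = 1 − Φ(2.87/√1.49) = 1 − Φ(2.3512). So
  P(M_{1.49} ≥ 2.87) = 2(1 − Φ(2.3512)) ≈ 0.0187.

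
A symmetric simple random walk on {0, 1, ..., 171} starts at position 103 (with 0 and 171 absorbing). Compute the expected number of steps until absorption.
E[τ | X_0 = 103] = 7004

Let v_k = E[τ | X_0 = k]. Boundary: v_0 = v_171 = 0. Recurrence: v_k = 1 + (v_{k-1} + v_{k+1})/2 for 1 ≤ k ≤ 170. The particular solution to v_k − (v_{k-1} + v_{k+1})/2 = 1 is v_k = −k^2. Adding homogeneous solution A + B k and matching boundaries gives v_k = k (171 − k). Substituting k = 103: v_103 = 103 · 68 = 7004.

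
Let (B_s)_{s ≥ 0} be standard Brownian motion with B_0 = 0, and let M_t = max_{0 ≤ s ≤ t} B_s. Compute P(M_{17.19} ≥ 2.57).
P(M_{17.19} ≥ 2.57) = 2·P(B_{17.19} ≥ 2.57) = 2(1 − Φ(2.57/√17.19)) ≈ 0.5353

By the reflection principle for Brownian motion, P(M_t ≥ a) = 2 · P(B_t ≥ a) for a ≥ 0. Since B_t ~ N(0, t), P(B_t ≥ 2.57) = 1 − Φ(2.57/√t) = 1 − Φ(2.57/√17.19) = 1 − Φ(0.6199). So
  P(M_{17.19} ≥ 2.57) = 2(1 − Φ(0.6199)) ≈ 0.5353.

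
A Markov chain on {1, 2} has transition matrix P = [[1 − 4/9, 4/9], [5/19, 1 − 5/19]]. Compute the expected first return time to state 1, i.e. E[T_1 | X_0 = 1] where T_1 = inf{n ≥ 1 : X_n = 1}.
E[T_1 | X_0 = 1] = 1/π_1 = 121/45

For an irreducible recurrent Markov chain with stationary distribution π, E[T_i | X_0 = i] = 1/π_i (Kac's formula). Here π_1 = (5/19)/(4/9 + 5/19) = (5/19)/(121/171) = 45/121, so E[T_1 | X_0 = 1] = 1/π_1 = (4/9 + 5/19)/(5/19) = (121/171)/(5/19) = 121/45.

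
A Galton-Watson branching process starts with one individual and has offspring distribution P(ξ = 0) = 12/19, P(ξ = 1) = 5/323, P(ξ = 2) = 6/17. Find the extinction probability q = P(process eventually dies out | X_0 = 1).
q = 1

Mean offspring μ = 0·12/19 + 1·5/323 + 2·6/17 = 233/323 ≤ 1. For μ ≤ 1 with offspring not concentrated at 1, the Galton-Watson process goes extinct almost surely, so q = 1.
(Algebraic check: The pgf is f(s) = 12/19 + 5/323·s + 6/17·s². The extinction probability q is the smallest fixed point of f in [0, 1]. Setting s = f(s):
  6/17·s² + (5/323 − 1)·s + 12/19 = 0
  6/17·s² − (12/19 + 6/17)·s + 12/19 = 0
which factors as (s − 1)·(6/17·s − 12/19) = 0, giving roots s = 1 and s = (12/19)/(6/17) = 34/19. Since 34/19 ≥ 1, the smallest root in [0, 1] is s = 1.)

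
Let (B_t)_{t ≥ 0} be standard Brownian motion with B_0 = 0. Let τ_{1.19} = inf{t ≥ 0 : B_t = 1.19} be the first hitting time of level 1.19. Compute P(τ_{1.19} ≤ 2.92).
P(τ_{1.19} ≤ 2.92) = 2(1 − Φ(1.19/√2.92)) = 2(1 − Φ(0.6964)) ≈ 0.4862

By the reflection principle for standard BM, P(τ_b ≤ t) = 2 · P(B_t ≥ b). Since B_t ~ N(0, t), P(B_t ≥ 1.19) = 1 − Φ(1.19/√t) = 1 − Φ(1.19/√2.92) = 1 − Φ(0.6964) ≈ 0.24309. Doubling: P(τ_{1.19} ≤ 2.92) ≈ 2 · 0.24309 = 0.48618 ≈ 0.4862.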